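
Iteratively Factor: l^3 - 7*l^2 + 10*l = (l - 2)*(l^2 - 5*l) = (l - 5)*(l - 2)*(l)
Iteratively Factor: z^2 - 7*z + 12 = (z - 4)*(z - 3)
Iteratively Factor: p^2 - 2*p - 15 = (p - 5)*(p + 3)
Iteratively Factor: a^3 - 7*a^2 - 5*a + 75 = (a - 5)*(a^2 - 2*a - 15) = (a - 5)*(a + 3)*(a - 5)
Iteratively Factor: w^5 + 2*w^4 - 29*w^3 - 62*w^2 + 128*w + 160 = (w - 2)*(w^4 + 4*w^3 - 21*w^2 - 104*w - 80) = (w - 2)*(w + 1)*(w^3 + 3*w^2 - 24*w - 80) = (w - 5)*(w - 2)*(w + 1)*(w^2 + 8*w + 16) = (w - 5)*(w - 2)*(w + 1)*(w + 4)*(w + 4)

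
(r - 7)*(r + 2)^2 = r^3 - 3*r^2 - 24*r - 28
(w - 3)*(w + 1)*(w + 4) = w^3 + 2*w^2 - 11*w - 12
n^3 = n^3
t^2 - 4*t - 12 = (t - 6)*(t + 2)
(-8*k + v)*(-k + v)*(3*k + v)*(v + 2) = 24*k^3*v + 48*k^3 - 19*k^2*v^2 - 38*k^2*v - 6*k*v^3 - 12*k*v^2 + v^4 + 2*v^3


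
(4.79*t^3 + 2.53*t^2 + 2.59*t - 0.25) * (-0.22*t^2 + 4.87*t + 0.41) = -1.0538*t^5 + 22.7707*t^4 + 13.7152*t^3 + 13.7056*t^2 - 0.1556*t - 0.1025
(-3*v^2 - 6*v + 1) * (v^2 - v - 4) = -3*v^4 - 3*v^3 + 19*v^2 + 23*v - 4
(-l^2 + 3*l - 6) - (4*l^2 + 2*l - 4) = -5*l^2 + l - 2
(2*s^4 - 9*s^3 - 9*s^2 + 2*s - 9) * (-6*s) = -12*s^5 + 54*s^4 + 54*s^3 - 12*s^2 + 54*s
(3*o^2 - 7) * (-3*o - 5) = -9*o^3 - 15*o^2 + 21*o + 35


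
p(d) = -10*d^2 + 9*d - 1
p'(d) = 9 - 20*d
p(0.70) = 0.40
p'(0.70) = -5.00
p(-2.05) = -61.48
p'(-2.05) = 50.00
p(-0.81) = -14.85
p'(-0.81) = 25.20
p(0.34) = 0.90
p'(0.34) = 2.20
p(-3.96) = -193.46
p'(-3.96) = 88.20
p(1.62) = -12.66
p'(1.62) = -23.40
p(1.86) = -18.86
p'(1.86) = -28.20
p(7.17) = -450.56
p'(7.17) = -134.40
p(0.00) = -1.00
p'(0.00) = 9.00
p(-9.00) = -892.00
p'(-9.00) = 189.00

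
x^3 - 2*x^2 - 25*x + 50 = (x - 5)*(x - 2)*(x + 5)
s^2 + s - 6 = (s - 2)*(s + 3)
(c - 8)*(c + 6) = c^2 - 2*c - 48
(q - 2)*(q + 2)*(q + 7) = q^3 + 7*q^2 - 4*q - 28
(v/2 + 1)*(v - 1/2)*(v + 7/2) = v^3/2 + 5*v^2/2 + 17*v/8 - 7/4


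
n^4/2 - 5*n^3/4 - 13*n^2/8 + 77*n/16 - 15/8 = (n/2 + 1)*(n - 5/2)*(n - 3/2)*(n - 1/2)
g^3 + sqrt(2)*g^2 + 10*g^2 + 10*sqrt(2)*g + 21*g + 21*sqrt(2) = (g + 3)*(g + 7)*(g + sqrt(2))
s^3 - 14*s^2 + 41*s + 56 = (s - 8)*(s - 7)*(s + 1)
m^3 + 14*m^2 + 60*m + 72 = (m + 2)*(m + 6)^2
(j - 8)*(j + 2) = j^2 - 6*j - 16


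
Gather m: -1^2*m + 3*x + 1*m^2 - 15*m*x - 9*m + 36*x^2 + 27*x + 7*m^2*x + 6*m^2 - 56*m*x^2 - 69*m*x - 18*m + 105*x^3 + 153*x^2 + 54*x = m^2*(7*x + 7) + m*(-56*x^2 - 84*x - 28) + 105*x^3 + 189*x^2 + 84*x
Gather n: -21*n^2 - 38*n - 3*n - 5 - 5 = -21*n^2 - 41*n - 10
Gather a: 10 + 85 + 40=135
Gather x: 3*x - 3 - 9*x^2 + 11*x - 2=-9*x^2 + 14*x - 5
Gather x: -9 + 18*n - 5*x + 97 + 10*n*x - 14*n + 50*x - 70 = 4*n + x*(10*n + 45) + 18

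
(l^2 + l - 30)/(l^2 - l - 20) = (l + 6)/(l + 4)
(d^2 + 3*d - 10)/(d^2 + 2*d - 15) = (d - 2)/(d - 3)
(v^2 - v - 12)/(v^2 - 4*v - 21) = (v - 4)/(v - 7)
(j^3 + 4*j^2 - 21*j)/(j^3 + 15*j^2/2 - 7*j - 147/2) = 2*j/(2*j + 7)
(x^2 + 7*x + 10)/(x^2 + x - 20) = (x + 2)/(x - 4)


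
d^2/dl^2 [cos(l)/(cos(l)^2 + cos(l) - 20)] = (2*(2*cos(l) + 1)^2*sin(l)^2*cos(l) - (cos(l)^2 + cos(l) - 20)^2*cos(l) + (cos(l)^2 + cos(l) - 20)*(3*cos(2*l) + 4*cos(3*l) - 1)/2)/(cos(l)^2 + cos(l) - 20)^3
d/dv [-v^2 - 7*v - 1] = -2*v - 7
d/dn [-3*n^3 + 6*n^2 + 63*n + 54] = -9*n^2 + 12*n + 63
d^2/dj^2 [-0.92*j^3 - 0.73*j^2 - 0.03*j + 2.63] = -5.52*j - 1.46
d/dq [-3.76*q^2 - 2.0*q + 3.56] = -7.52*q - 2.0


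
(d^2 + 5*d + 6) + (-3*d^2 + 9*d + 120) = -2*d^2 + 14*d + 126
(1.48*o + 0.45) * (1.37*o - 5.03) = 2.0276*o^2 - 6.8279*o - 2.2635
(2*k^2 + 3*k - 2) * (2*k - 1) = 4*k^3 + 4*k^2 - 7*k + 2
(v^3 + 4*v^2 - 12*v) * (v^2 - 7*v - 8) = v^5 - 3*v^4 - 48*v^3 + 52*v^2 + 96*v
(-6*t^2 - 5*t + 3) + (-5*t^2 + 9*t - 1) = -11*t^2 + 4*t + 2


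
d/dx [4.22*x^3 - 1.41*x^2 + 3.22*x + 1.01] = 12.66*x^2 - 2.82*x + 3.22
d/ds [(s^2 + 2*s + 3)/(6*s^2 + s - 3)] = (-11*s^2 - 42*s - 9)/(36*s^4 + 12*s^3 - 35*s^2 - 6*s + 9)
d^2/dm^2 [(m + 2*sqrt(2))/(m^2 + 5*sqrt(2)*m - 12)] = 2*((m + 2*sqrt(2))*(2*m + 5*sqrt(2))^2 - (3*m + 7*sqrt(2))*(m^2 + 5*sqrt(2)*m - 12))/(m^2 + 5*sqrt(2)*m - 12)^3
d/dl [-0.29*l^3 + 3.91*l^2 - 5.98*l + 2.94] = -0.87*l^2 + 7.82*l - 5.98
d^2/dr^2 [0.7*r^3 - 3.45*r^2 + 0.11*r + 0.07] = 4.2*r - 6.9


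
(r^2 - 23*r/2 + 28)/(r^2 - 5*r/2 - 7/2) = (r - 8)/(r + 1)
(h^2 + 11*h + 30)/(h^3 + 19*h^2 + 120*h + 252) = (h + 5)/(h^2 + 13*h + 42)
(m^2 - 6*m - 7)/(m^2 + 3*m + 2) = (m - 7)/(m + 2)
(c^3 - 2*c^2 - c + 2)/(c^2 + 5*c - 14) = (c^2 - 1)/(c + 7)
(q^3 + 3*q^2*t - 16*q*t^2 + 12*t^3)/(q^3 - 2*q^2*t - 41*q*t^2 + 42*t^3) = (q - 2*t)/(q - 7*t)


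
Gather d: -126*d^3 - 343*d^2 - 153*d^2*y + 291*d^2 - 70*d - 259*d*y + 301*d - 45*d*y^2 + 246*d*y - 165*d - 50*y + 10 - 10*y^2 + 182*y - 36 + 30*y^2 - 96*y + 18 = -126*d^3 + d^2*(-153*y - 52) + d*(-45*y^2 - 13*y + 66) + 20*y^2 + 36*y - 8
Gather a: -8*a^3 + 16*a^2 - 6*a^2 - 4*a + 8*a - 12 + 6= -8*a^3 + 10*a^2 + 4*a - 6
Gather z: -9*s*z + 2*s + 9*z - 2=2*s + z*(9 - 9*s) - 2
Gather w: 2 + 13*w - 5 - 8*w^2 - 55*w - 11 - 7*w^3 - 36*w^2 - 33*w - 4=-7*w^3 - 44*w^2 - 75*w - 18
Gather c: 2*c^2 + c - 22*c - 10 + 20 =2*c^2 - 21*c + 10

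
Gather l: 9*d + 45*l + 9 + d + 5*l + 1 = 10*d + 50*l + 10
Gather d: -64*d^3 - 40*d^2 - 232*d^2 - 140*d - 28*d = -64*d^3 - 272*d^2 - 168*d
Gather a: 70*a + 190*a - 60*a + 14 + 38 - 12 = 200*a + 40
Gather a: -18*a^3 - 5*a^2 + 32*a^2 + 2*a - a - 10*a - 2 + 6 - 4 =-18*a^3 + 27*a^2 - 9*a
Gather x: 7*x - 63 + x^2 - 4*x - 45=x^2 + 3*x - 108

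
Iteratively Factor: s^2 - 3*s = (s)*(s - 3)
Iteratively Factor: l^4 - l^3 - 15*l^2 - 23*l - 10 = (l + 1)*(l^3 - 2*l^2 - 13*l - 10) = (l + 1)*(l + 2)*(l^2 - 4*l - 5) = (l + 1)^2*(l + 2)*(l - 5)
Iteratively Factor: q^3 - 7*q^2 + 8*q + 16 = (q - 4)*(q^2 - 3*q - 4) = (q - 4)^2*(q + 1)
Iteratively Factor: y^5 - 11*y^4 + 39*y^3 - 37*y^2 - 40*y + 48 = (y + 1)*(y^4 - 12*y^3 + 51*y^2 - 88*y + 48) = (y - 4)*(y + 1)*(y^3 - 8*y^2 + 19*y - 12) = (y - 4)*(y - 1)*(y + 1)*(y^2 - 7*y + 12) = (y - 4)*(y - 3)*(y - 1)*(y + 1)*(y - 4)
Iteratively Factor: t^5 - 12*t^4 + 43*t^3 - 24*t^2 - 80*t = (t + 1)*(t^4 - 13*t^3 + 56*t^2 - 80*t) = (t - 5)*(t + 1)*(t^3 - 8*t^2 + 16*t) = (t - 5)*(t - 4)*(t + 1)*(t^2 - 4*t) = (t - 5)*(t - 4)^2*(t + 1)*(t)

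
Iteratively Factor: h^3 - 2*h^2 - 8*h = (h + 2)*(h^2 - 4*h) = h*(h + 2)*(h - 4)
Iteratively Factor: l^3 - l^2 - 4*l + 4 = (l - 1)*(l^2 - 4) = (l - 2)*(l - 1)*(l + 2)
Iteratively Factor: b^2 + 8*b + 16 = (b + 4)*(b + 4)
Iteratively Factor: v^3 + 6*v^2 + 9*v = (v + 3)*(v^2 + 3*v) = (v + 3)^2*(v)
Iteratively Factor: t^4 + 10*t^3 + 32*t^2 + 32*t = (t + 2)*(t^3 + 8*t^2 + 16*t) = (t + 2)*(t + 4)*(t^2 + 4*t) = t*(t + 2)*(t + 4)*(t + 4)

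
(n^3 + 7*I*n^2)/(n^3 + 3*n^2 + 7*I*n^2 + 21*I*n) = n/(n + 3)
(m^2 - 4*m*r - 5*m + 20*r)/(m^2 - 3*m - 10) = (m - 4*r)/(m + 2)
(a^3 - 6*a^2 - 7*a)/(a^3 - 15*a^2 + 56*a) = (a + 1)/(a - 8)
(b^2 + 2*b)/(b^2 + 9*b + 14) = b/(b + 7)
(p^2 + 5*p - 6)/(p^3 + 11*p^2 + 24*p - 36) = 1/(p + 6)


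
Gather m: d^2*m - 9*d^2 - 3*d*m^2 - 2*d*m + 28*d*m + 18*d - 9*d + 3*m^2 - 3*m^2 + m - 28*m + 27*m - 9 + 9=-9*d^2 - 3*d*m^2 + 9*d + m*(d^2 + 26*d)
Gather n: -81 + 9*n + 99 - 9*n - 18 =0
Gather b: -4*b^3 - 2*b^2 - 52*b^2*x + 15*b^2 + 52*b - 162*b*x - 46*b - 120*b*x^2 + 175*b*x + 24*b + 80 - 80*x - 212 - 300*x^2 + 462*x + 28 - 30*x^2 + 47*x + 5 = -4*b^3 + b^2*(13 - 52*x) + b*(-120*x^2 + 13*x + 30) - 330*x^2 + 429*x - 99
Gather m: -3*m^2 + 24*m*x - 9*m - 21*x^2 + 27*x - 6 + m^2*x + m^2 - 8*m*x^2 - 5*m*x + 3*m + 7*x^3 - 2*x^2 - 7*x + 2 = m^2*(x - 2) + m*(-8*x^2 + 19*x - 6) + 7*x^3 - 23*x^2 + 20*x - 4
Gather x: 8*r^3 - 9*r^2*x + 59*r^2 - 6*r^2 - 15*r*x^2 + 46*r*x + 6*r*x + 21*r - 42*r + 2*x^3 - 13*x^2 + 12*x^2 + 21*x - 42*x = 8*r^3 + 53*r^2 - 21*r + 2*x^3 + x^2*(-15*r - 1) + x*(-9*r^2 + 52*r - 21)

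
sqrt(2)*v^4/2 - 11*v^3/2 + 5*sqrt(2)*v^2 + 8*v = v*(v - 4*sqrt(2))*(v - 2*sqrt(2))*(sqrt(2)*v/2 + 1/2)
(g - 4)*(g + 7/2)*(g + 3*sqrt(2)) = g^3 - g^2/2 + 3*sqrt(2)*g^2 - 14*g - 3*sqrt(2)*g/2 - 42*sqrt(2)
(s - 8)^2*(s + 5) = s^3 - 11*s^2 - 16*s + 320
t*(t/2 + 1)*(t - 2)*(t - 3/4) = t^4/2 - 3*t^3/8 - 2*t^2 + 3*t/2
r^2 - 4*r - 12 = (r - 6)*(r + 2)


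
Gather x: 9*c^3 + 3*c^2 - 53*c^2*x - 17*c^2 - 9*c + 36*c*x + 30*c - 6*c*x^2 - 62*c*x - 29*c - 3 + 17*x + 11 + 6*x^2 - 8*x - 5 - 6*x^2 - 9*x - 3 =9*c^3 - 14*c^2 - 6*c*x^2 - 8*c + x*(-53*c^2 - 26*c)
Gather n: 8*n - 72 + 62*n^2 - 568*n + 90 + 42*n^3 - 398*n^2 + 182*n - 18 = 42*n^3 - 336*n^2 - 378*n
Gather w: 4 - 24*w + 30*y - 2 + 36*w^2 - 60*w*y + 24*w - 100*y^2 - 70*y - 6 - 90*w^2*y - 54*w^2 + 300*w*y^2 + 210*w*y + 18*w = w^2*(-90*y - 18) + w*(300*y^2 + 150*y + 18) - 100*y^2 - 40*y - 4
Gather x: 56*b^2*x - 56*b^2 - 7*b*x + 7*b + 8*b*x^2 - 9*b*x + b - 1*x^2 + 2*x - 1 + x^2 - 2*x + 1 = -56*b^2 + 8*b*x^2 + 8*b + x*(56*b^2 - 16*b)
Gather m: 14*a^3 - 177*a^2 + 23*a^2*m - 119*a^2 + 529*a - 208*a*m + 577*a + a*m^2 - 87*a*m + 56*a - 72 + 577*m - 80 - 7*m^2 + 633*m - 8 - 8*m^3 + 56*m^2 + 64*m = 14*a^3 - 296*a^2 + 1162*a - 8*m^3 + m^2*(a + 49) + m*(23*a^2 - 295*a + 1274) - 160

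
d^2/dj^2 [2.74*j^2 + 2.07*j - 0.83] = 5.48000000000000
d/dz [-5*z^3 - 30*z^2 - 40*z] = -15*z^2 - 60*z - 40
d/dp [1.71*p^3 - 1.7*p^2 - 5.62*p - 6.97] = 5.13*p^2 - 3.4*p - 5.62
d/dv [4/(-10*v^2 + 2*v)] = 2*(10*v - 1)/(v^2*(5*v - 1)^2)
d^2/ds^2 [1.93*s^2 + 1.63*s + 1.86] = 3.86000000000000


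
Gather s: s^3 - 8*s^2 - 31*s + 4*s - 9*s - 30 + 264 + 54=s^3 - 8*s^2 - 36*s + 288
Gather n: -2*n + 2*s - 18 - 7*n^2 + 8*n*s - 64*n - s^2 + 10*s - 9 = -7*n^2 + n*(8*s - 66) - s^2 + 12*s - 27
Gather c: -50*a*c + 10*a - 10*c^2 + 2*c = 10*a - 10*c^2 + c*(2 - 50*a)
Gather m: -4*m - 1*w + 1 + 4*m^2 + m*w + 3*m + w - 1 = 4*m^2 + m*(w - 1)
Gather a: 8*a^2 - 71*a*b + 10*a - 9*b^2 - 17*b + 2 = 8*a^2 + a*(10 - 71*b) - 9*b^2 - 17*b + 2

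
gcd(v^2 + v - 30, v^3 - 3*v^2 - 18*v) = 1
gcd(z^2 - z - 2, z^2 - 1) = z + 1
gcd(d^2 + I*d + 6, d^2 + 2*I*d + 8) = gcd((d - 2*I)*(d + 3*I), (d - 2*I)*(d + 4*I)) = d - 2*I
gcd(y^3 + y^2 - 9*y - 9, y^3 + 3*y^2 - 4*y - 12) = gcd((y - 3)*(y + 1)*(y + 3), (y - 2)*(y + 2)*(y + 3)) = y + 3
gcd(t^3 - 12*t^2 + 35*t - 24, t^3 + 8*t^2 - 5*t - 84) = t - 3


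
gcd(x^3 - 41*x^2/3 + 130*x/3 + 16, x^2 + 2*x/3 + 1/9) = x + 1/3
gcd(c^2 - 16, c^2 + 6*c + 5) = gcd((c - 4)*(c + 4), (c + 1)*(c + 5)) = 1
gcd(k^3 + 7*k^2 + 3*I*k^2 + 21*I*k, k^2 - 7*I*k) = k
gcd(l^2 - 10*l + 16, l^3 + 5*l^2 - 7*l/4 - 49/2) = l - 2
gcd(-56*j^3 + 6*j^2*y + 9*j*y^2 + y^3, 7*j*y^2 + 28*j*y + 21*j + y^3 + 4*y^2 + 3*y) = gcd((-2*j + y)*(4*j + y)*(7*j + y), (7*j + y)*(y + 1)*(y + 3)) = 7*j + y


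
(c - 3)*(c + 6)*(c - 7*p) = c^3 - 7*c^2*p + 3*c^2 - 21*c*p - 18*c + 126*p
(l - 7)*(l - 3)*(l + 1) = l^3 - 9*l^2 + 11*l + 21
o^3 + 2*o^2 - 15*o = o*(o - 3)*(o + 5)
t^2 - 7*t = t*(t - 7)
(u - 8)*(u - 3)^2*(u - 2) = u^4 - 16*u^3 + 85*u^2 - 186*u + 144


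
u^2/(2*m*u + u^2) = u/(2*m + u)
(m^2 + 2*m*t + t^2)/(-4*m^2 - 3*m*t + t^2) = (m + t)/(-4*m + t)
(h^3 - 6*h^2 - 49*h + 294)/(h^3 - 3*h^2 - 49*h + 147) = (h - 6)/(h - 3)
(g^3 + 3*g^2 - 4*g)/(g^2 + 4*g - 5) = g*(g + 4)/(g + 5)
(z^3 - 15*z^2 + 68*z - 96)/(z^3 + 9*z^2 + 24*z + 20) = (z^3 - 15*z^2 + 68*z - 96)/(z^3 + 9*z^2 + 24*z + 20)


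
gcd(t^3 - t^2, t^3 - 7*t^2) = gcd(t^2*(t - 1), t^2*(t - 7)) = t^2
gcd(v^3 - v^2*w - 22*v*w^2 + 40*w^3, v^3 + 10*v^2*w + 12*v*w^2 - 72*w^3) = v - 2*w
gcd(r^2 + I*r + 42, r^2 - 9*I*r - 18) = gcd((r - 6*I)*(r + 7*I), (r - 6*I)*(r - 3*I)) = r - 6*I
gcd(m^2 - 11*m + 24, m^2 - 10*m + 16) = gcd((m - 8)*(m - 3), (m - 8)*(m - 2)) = m - 8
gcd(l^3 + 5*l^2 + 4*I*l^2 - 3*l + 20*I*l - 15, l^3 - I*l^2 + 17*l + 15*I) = l^2 + 4*I*l - 3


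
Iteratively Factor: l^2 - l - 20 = (l - 5)*(l + 4)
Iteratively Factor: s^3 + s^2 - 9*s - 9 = (s + 3)*(s^2 - 2*s - 3) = (s + 1)*(s + 3)*(s - 3)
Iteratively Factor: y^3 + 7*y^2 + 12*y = (y)*(y^2 + 7*y + 12) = y*(y + 3)*(y + 4)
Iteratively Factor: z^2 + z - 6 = (z + 3)*(z - 2)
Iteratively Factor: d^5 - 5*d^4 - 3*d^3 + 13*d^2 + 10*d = (d + 1)*(d^4 - 6*d^3 + 3*d^2 + 10*d) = (d - 2)*(d + 1)*(d^3 - 4*d^2 - 5*d) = (d - 2)*(d + 1)^2*(d^2 - 5*d) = (d - 5)*(d - 2)*(d + 1)^2*(d)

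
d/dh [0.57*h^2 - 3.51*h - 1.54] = 1.14*h - 3.51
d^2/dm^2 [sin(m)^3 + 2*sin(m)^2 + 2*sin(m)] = -9*sin(m)^3 - 8*sin(m)^2 + 4*sin(m) + 4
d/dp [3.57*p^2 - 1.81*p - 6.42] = 7.14*p - 1.81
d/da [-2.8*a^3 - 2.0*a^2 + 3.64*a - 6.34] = -8.4*a^2 - 4.0*a + 3.64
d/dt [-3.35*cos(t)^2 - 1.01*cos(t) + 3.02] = (6.7*cos(t) + 1.01)*sin(t)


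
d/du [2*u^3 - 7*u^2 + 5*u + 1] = 6*u^2 - 14*u + 5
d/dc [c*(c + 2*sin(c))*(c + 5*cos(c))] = -c*(c + 2*sin(c))*(5*sin(c) - 1) + c*(c + 5*cos(c))*(2*cos(c) + 1) + (c + 2*sin(c))*(c + 5*cos(c))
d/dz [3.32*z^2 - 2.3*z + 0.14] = 6.64*z - 2.3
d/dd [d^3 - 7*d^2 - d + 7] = 3*d^2 - 14*d - 1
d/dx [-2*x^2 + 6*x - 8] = 6 - 4*x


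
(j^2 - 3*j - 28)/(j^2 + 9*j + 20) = (j - 7)/(j + 5)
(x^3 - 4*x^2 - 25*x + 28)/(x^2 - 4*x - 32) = (x^2 - 8*x + 7)/(x - 8)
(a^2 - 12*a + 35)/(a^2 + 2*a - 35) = (a - 7)/(a + 7)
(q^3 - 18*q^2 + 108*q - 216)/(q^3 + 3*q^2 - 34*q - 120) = (q^2 - 12*q + 36)/(q^2 + 9*q + 20)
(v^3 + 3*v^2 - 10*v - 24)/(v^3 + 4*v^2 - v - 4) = (v^2 - v - 6)/(v^2 - 1)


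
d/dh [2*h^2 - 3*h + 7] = 4*h - 3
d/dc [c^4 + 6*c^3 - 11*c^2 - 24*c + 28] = 4*c^3 + 18*c^2 - 22*c - 24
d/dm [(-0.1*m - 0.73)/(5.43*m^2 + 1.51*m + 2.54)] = (0.543*m^2 + 7.9278*m + 0.8483)/(29.4849*m^4 + 16.3986*m^3 + 29.8645*m^2 + 7.6708*m + 6.4516)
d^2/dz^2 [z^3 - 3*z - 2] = 6*z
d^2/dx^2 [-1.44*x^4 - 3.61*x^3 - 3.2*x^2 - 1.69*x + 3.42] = -17.28*x^2 - 21.66*x - 6.4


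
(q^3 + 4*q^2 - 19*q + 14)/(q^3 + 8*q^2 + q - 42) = (q - 1)/(q + 3)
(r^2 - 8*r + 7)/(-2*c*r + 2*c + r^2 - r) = (r - 7)/(-2*c + r)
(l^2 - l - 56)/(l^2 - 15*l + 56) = (l + 7)/(l - 7)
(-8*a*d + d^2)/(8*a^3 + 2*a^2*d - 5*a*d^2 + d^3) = d*(-8*a + d)/(8*a^3 + 2*a^2*d - 5*a*d^2 + d^3)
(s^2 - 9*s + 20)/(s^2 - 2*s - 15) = (s - 4)/(s + 3)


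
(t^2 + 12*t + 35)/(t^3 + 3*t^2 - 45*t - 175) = (t + 7)/(t^2 - 2*t - 35)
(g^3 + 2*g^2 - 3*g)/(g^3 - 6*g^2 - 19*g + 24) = g/(g - 8)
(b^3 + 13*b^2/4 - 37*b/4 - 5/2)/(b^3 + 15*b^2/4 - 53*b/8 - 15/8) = 2*(b - 2)/(2*b - 3)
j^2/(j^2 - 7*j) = j/(j - 7)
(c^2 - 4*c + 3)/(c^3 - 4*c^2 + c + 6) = (c - 1)/(c^2 - c - 2)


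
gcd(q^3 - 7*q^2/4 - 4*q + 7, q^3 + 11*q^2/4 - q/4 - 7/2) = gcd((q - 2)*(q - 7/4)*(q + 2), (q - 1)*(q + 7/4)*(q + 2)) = q + 2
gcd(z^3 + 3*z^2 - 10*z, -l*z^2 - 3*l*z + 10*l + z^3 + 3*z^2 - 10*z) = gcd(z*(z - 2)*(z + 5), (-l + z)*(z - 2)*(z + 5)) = z^2 + 3*z - 10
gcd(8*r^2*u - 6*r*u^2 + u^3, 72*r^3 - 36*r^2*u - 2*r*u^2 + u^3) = 2*r - u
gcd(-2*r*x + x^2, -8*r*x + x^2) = x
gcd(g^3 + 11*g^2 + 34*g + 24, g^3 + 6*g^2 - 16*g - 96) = g^2 + 10*g + 24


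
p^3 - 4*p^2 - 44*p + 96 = (p - 8)*(p - 2)*(p + 6)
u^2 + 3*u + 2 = (u + 1)*(u + 2)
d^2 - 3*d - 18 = (d - 6)*(d + 3)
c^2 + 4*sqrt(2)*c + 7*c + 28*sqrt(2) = (c + 7)*(c + 4*sqrt(2))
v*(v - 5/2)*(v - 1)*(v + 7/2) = v^4 - 39*v^2/4 + 35*v/4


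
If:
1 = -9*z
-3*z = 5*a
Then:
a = 1/15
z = -1/9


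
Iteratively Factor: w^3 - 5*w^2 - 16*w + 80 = (w - 5)*(w^2 - 16) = (w - 5)*(w + 4)*(w - 4)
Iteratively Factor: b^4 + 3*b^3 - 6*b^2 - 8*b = (b + 4)*(b^3 - b^2 - 2*b) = b*(b + 4)*(b^2 - b - 2) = b*(b + 1)*(b + 4)*(b - 2)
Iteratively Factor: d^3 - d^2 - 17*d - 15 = (d + 3)*(d^2 - 4*d - 5) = (d + 1)*(d + 3)*(d - 5)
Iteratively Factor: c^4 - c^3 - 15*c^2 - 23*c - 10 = (c + 1)*(c^3 - 2*c^2 - 13*c - 10) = (c + 1)^2*(c^2 - 3*c - 10) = (c - 5)*(c + 1)^2*(c + 2)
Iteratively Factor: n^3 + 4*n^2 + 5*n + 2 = (n + 1)*(n^2 + 3*n + 2) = (n + 1)^2*(n + 2)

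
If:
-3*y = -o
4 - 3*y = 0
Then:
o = 4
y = 4/3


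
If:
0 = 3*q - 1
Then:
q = 1/3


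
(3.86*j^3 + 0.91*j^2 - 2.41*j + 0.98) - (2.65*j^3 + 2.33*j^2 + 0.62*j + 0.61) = 1.21*j^3 - 1.42*j^2 - 3.03*j + 0.37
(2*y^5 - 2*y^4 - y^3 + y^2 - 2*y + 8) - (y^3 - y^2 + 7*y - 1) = 2*y^5 - 2*y^4 - 2*y^3 + 2*y^2 - 9*y + 9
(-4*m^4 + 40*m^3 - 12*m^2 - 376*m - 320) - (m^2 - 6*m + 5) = -4*m^4 + 40*m^3 - 13*m^2 - 370*m - 325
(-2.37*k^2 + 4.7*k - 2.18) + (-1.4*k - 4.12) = -2.37*k^2 + 3.3*k - 6.3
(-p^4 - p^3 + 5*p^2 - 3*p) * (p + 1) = -p^5 - 2*p^4 + 4*p^3 + 2*p^2 - 3*p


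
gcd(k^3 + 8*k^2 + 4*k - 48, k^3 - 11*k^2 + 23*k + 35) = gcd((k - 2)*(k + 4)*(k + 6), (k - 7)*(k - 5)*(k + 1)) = 1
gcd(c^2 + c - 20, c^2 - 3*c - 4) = c - 4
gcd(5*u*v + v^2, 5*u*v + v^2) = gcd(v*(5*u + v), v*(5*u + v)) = 5*u*v + v^2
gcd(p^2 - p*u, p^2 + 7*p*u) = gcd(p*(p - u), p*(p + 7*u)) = p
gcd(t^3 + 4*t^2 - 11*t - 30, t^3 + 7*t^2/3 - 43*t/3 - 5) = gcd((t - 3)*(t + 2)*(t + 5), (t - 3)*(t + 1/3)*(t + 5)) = t^2 + 2*t - 15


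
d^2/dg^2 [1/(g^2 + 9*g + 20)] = 2*(-g^2 - 9*g + (2*g + 9)^2 - 20)/(g^2 + 9*g + 20)^3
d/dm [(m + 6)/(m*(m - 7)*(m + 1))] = 2*(-m^3 - 6*m^2 + 36*m + 21)/(m^2*(m^4 - 12*m^3 + 22*m^2 + 84*m + 49))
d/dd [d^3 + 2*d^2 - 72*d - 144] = 3*d^2 + 4*d - 72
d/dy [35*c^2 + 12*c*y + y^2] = 12*c + 2*y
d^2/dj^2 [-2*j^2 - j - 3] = -4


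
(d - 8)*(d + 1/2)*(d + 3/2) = d^3 - 6*d^2 - 61*d/4 - 6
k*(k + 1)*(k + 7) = k^3 + 8*k^2 + 7*k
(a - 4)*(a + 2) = a^2 - 2*a - 8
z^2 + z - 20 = (z - 4)*(z + 5)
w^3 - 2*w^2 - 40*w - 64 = (w - 8)*(w + 2)*(w + 4)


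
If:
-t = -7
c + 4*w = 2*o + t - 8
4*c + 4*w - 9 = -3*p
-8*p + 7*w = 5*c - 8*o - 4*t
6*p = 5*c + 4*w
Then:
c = 2106/965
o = -53/386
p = 1199/965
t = 7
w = -834/965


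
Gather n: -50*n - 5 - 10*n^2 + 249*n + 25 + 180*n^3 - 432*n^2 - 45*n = 180*n^3 - 442*n^2 + 154*n + 20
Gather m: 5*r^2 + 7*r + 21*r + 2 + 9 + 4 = 5*r^2 + 28*r + 15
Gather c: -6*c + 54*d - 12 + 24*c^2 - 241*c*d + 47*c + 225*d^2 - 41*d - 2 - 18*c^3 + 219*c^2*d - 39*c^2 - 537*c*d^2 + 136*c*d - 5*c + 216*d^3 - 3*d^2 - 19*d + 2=-18*c^3 + c^2*(219*d - 15) + c*(-537*d^2 - 105*d + 36) + 216*d^3 + 222*d^2 - 6*d - 12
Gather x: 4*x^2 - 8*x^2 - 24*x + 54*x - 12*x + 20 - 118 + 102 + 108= -4*x^2 + 18*x + 112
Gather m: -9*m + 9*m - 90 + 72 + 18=0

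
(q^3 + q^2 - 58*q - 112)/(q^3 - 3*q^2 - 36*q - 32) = (q^2 + 9*q + 14)/(q^2 + 5*q + 4)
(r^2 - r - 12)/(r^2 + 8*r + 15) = (r - 4)/(r + 5)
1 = 1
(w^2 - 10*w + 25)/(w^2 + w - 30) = (w - 5)/(w + 6)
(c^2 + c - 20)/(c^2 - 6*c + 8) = (c + 5)/(c - 2)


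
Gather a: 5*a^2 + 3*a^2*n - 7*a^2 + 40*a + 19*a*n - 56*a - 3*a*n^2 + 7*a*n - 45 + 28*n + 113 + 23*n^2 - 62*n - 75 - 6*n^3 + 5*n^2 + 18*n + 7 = a^2*(3*n - 2) + a*(-3*n^2 + 26*n - 16) - 6*n^3 + 28*n^2 - 16*n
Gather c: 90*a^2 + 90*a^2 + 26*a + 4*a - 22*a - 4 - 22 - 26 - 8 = 180*a^2 + 8*a - 60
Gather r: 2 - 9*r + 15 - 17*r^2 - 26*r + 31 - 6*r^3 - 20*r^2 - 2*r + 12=-6*r^3 - 37*r^2 - 37*r + 60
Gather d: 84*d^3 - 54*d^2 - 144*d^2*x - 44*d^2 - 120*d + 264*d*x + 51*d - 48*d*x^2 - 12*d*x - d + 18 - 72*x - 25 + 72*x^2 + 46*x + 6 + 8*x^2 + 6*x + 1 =84*d^3 + d^2*(-144*x - 98) + d*(-48*x^2 + 252*x - 70) + 80*x^2 - 20*x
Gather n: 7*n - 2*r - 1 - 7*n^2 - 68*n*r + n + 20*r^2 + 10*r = -7*n^2 + n*(8 - 68*r) + 20*r^2 + 8*r - 1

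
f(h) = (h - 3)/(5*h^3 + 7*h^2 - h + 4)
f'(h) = (h - 3)*(-15*h^2 - 14*h + 1)/(5*h^3 + 7*h^2 - h + 4)^2 + 1/(5*h^3 + 7*h^2 - h + 4)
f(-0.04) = -0.75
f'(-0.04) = -0.04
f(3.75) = 0.00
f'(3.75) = 0.00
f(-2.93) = 0.10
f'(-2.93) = 0.13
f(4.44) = 0.00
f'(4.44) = 0.00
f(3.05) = 0.00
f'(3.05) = 0.00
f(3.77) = 0.00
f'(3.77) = 0.00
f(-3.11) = 0.08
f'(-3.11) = 0.09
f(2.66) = -0.00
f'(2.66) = 0.01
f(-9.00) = 0.00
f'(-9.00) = 0.00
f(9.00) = 0.00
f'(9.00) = 0.00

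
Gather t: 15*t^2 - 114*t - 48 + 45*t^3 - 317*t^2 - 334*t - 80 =45*t^3 - 302*t^2 - 448*t - 128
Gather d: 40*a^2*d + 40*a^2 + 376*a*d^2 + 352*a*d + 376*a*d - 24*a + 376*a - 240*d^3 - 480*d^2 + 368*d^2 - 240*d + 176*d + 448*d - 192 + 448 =40*a^2 + 352*a - 240*d^3 + d^2*(376*a - 112) + d*(40*a^2 + 728*a + 384) + 256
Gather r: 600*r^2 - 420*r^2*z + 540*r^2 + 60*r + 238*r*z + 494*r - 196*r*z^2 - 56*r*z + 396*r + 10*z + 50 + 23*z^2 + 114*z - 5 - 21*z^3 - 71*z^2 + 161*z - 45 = r^2*(1140 - 420*z) + r*(-196*z^2 + 182*z + 950) - 21*z^3 - 48*z^2 + 285*z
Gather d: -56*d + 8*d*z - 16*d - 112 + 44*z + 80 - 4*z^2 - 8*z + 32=d*(8*z - 72) - 4*z^2 + 36*z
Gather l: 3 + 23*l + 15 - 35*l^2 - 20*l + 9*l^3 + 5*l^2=9*l^3 - 30*l^2 + 3*l + 18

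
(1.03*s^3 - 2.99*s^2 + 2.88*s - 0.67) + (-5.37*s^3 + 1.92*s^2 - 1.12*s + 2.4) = -4.34*s^3 - 1.07*s^2 + 1.76*s + 1.73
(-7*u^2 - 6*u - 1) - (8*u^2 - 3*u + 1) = -15*u^2 - 3*u - 2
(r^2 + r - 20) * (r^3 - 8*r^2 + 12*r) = r^5 - 7*r^4 - 16*r^3 + 172*r^2 - 240*r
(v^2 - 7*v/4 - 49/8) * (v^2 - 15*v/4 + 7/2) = v^4 - 11*v^3/2 + 63*v^2/16 + 539*v/32 - 343/16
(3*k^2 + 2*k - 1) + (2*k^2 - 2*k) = 5*k^2 - 1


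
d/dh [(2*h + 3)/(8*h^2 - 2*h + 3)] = 4*(-4*h^2 - 12*h + 3)/(64*h^4 - 32*h^3 + 52*h^2 - 12*h + 9)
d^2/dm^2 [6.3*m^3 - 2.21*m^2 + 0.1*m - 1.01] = 37.8*m - 4.42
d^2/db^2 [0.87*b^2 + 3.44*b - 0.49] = 1.74000000000000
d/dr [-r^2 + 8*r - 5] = 8 - 2*r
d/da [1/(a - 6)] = -1/(a - 6)^2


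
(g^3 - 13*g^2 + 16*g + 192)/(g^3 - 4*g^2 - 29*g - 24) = (g - 8)/(g + 1)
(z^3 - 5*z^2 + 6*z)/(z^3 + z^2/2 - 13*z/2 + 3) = 2*z*(z - 3)/(2*z^2 + 5*z - 3)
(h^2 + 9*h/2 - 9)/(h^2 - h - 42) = (h - 3/2)/(h - 7)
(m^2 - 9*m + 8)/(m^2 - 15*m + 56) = (m - 1)/(m - 7)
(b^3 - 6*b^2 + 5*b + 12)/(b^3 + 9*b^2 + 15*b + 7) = (b^2 - 7*b + 12)/(b^2 + 8*b + 7)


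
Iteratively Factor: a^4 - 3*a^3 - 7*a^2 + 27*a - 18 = (a - 3)*(a^3 - 7*a + 6) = (a - 3)*(a - 2)*(a^2 + 2*a - 3) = (a - 3)*(a - 2)*(a + 3)*(a - 1)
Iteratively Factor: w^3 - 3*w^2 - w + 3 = (w - 3)*(w^2 - 1) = (w - 3)*(w + 1)*(w - 1)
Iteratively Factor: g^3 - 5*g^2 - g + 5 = (g - 1)*(g^2 - 4*g - 5) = (g - 5)*(g - 1)*(g + 1)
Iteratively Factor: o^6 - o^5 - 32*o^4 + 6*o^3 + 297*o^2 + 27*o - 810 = (o + 3)*(o^5 - 4*o^4 - 20*o^3 + 66*o^2 + 99*o - 270) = (o - 3)*(o + 3)*(o^4 - o^3 - 23*o^2 - 3*o + 90) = (o - 3)*(o + 3)^2*(o^3 - 4*o^2 - 11*o + 30) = (o - 3)*(o - 2)*(o + 3)^2*(o^2 - 2*o - 15) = (o - 3)*(o - 2)*(o + 3)^3*(o - 5)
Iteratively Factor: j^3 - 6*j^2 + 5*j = (j - 1)*(j^2 - 5*j) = j*(j - 1)*(j - 5)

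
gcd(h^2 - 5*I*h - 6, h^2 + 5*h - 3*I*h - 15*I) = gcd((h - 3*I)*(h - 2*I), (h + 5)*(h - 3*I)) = h - 3*I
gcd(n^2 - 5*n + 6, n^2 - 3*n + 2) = n - 2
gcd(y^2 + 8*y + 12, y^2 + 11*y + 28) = 1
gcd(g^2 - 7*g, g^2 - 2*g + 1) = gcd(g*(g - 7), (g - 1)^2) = 1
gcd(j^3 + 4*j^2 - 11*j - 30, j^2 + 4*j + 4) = j + 2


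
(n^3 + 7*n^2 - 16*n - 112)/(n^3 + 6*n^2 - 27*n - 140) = (n - 4)/(n - 5)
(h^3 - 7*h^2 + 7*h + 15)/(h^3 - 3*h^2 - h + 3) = (h - 5)/(h - 1)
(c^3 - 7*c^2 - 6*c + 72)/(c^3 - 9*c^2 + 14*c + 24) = (c + 3)/(c + 1)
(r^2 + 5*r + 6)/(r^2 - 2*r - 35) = (r^2 + 5*r + 6)/(r^2 - 2*r - 35)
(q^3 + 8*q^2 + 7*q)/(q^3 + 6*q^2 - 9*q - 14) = q/(q - 2)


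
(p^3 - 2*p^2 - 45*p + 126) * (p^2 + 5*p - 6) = p^5 + 3*p^4 - 61*p^3 - 87*p^2 + 900*p - 756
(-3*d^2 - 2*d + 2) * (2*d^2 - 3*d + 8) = -6*d^4 + 5*d^3 - 14*d^2 - 22*d + 16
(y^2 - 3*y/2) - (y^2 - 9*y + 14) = 15*y/2 - 14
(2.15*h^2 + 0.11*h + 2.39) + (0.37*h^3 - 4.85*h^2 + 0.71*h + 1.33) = 0.37*h^3 - 2.7*h^2 + 0.82*h + 3.72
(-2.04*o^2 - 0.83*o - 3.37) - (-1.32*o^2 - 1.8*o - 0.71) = -0.72*o^2 + 0.97*o - 2.66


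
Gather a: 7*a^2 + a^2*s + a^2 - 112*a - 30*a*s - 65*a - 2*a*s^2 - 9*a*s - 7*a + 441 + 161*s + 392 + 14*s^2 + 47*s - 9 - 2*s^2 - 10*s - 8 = a^2*(s + 8) + a*(-2*s^2 - 39*s - 184) + 12*s^2 + 198*s + 816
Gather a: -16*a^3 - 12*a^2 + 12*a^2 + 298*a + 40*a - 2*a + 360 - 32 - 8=-16*a^3 + 336*a + 320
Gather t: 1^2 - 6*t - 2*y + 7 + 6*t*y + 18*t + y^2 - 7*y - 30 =t*(6*y + 12) + y^2 - 9*y - 22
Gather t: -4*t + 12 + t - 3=9 - 3*t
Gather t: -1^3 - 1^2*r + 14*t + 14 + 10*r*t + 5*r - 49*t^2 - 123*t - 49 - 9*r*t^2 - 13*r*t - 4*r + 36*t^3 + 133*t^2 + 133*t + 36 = 36*t^3 + t^2*(84 - 9*r) + t*(24 - 3*r)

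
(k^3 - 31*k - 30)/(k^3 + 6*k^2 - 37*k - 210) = (k + 1)/(k + 7)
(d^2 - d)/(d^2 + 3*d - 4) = d/(d + 4)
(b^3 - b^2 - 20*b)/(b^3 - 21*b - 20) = b/(b + 1)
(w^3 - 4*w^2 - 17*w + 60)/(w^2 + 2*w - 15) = (w^2 - w - 20)/(w + 5)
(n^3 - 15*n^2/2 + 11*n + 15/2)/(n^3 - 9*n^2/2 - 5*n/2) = (n - 3)/n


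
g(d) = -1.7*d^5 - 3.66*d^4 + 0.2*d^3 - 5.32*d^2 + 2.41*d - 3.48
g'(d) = -8.5*d^4 - 14.64*d^3 + 0.6*d^2 - 10.64*d + 2.41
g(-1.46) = -24.31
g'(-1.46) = 26.16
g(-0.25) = -4.43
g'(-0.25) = 5.30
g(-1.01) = -13.57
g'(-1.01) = 20.01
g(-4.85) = 2373.79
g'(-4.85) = -2964.80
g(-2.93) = 36.11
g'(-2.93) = -219.47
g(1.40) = -33.19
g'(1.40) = -84.14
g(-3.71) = 405.62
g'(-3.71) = -812.60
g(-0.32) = -4.84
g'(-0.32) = 6.27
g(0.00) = -3.48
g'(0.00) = 2.41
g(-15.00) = 1103738.37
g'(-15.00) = -380605.49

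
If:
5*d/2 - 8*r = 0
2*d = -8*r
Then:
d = 0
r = 0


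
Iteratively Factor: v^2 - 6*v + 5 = (v - 5)*(v - 1)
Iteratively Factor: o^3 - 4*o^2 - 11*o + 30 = (o + 3)*(o^2 - 7*o + 10) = (o - 5)*(o + 3)*(o - 2)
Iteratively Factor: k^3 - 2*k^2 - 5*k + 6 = (k - 1)*(k^2 - k - 6) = (k - 3)*(k - 1)*(k + 2)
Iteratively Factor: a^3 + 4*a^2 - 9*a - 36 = (a + 3)*(a^2 + a - 12) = (a + 3)*(a + 4)*(a - 3)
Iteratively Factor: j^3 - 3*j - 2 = (j - 2)*(j^2 + 2*j + 1) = (j - 2)*(j + 1)*(j + 1)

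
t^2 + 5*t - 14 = (t - 2)*(t + 7)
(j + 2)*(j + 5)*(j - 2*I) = j^3 + 7*j^2 - 2*I*j^2 + 10*j - 14*I*j - 20*I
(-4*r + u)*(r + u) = -4*r^2 - 3*r*u + u^2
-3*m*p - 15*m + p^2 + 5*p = (-3*m + p)*(p + 5)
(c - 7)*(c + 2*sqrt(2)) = c^2 - 7*c + 2*sqrt(2)*c - 14*sqrt(2)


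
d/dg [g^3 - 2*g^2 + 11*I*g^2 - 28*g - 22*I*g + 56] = 3*g^2 + g*(-4 + 22*I) - 28 - 22*I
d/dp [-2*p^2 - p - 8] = -4*p - 1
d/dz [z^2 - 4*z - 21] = 2*z - 4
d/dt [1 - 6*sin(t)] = -6*cos(t)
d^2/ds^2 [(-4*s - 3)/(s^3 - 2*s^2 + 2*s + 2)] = 4*(-6*s^5 + 3*s^4 + 20*s^3 - 3*s^2 + 3*s - 4)/(s^9 - 6*s^8 + 18*s^7 - 26*s^6 + 12*s^5 + 24*s^4 - 28*s^3 + 24*s + 8)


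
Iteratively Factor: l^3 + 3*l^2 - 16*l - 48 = (l - 4)*(l^2 + 7*l + 12) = (l - 4)*(l + 4)*(l + 3)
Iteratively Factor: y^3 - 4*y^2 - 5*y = (y + 1)*(y^2 - 5*y) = y*(y + 1)*(y - 5)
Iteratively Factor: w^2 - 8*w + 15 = (w - 5)*(w - 3)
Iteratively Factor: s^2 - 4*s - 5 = (s - 5)*(s + 1)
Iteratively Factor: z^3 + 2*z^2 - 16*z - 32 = (z + 2)*(z^2 - 16) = (z - 4)*(z + 2)*(z + 4)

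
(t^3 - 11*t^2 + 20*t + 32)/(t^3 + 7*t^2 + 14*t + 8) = (t^2 - 12*t + 32)/(t^2 + 6*t + 8)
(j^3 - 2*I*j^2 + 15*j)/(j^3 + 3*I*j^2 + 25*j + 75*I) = j/(j + 5*I)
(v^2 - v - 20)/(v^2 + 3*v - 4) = (v - 5)/(v - 1)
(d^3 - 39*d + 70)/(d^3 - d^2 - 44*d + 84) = (d - 5)/(d - 6)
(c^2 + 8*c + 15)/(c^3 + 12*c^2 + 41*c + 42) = (c + 5)/(c^2 + 9*c + 14)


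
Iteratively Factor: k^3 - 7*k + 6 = (k - 1)*(k^2 + k - 6) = (k - 1)*(k + 3)*(k - 2)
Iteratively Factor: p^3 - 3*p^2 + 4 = (p + 1)*(p^2 - 4*p + 4) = (p - 2)*(p + 1)*(p - 2)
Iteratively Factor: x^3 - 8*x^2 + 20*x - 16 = (x - 4)*(x^2 - 4*x + 4) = (x - 4)*(x - 2)*(x - 2)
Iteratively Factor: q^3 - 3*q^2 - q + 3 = (q - 3)*(q^2 - 1) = (q - 3)*(q - 1)*(q + 1)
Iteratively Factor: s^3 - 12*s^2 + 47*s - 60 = (s - 5)*(s^2 - 7*s + 12) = (s - 5)*(s - 4)*(s - 3)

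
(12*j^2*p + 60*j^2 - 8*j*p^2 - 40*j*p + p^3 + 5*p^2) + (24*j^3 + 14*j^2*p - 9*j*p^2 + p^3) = 24*j^3 + 26*j^2*p + 60*j^2 - 17*j*p^2 - 40*j*p + 2*p^3 + 5*p^2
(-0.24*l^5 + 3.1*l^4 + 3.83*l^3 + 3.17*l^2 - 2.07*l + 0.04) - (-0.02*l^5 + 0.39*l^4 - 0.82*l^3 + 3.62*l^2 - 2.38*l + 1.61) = -0.22*l^5 + 2.71*l^4 + 4.65*l^3 - 0.45*l^2 + 0.31*l - 1.57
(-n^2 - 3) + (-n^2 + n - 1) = -2*n^2 + n - 4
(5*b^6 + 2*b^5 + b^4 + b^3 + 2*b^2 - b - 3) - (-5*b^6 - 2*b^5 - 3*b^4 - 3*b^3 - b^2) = 10*b^6 + 4*b^5 + 4*b^4 + 4*b^3 + 3*b^2 - b - 3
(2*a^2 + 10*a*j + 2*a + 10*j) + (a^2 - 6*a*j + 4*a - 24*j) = 3*a^2 + 4*a*j + 6*a - 14*j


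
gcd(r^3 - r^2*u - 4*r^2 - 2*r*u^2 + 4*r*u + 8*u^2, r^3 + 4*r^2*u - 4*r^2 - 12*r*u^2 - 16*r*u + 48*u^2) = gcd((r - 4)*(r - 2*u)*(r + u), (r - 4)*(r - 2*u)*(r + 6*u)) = r^2 - 2*r*u - 4*r + 8*u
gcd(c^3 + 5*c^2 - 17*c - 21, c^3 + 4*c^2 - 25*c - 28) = c^2 + 8*c + 7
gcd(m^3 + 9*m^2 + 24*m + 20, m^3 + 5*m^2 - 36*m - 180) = m + 5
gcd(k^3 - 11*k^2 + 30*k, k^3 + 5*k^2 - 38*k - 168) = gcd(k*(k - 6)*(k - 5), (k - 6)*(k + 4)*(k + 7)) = k - 6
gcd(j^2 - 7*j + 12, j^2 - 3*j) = j - 3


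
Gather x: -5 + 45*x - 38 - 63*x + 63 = 20 - 18*x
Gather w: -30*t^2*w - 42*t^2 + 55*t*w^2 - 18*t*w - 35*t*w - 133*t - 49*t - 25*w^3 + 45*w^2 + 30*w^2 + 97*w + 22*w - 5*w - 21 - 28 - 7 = -42*t^2 - 182*t - 25*w^3 + w^2*(55*t + 75) + w*(-30*t^2 - 53*t + 114) - 56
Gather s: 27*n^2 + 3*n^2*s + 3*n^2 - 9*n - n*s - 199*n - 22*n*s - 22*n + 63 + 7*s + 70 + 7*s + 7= 30*n^2 - 230*n + s*(3*n^2 - 23*n + 14) + 140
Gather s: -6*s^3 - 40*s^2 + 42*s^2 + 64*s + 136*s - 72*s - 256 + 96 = -6*s^3 + 2*s^2 + 128*s - 160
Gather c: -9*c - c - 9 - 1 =-10*c - 10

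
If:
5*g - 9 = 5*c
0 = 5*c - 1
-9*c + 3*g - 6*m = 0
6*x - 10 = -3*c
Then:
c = 1/5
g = 2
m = 7/10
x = 47/30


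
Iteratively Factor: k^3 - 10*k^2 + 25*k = (k - 5)*(k^2 - 5*k) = (k - 5)^2*(k)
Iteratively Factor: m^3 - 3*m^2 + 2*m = (m - 2)*(m^2 - m) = m*(m - 2)*(m - 1)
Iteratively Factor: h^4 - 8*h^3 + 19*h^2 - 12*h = (h - 1)*(h^3 - 7*h^2 + 12*h) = h*(h - 1)*(h^2 - 7*h + 12) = h*(h - 4)*(h - 1)*(h - 3)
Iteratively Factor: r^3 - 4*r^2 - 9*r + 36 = (r - 3)*(r^2 - r - 12) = (r - 3)*(r + 3)*(r - 4)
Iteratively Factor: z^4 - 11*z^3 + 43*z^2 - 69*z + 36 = (z - 3)*(z^3 - 8*z^2 + 19*z - 12) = (z - 3)^2*(z^2 - 5*z + 4) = (z - 4)*(z - 3)^2*(z - 1)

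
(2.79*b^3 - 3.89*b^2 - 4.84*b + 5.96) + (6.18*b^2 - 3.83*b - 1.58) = 2.79*b^3 + 2.29*b^2 - 8.67*b + 4.38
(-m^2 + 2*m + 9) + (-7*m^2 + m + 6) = -8*m^2 + 3*m + 15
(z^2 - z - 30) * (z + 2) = z^3 + z^2 - 32*z - 60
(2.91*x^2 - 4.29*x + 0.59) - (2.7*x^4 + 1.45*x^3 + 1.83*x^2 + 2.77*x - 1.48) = -2.7*x^4 - 1.45*x^3 + 1.08*x^2 - 7.06*x + 2.07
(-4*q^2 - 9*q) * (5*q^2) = -20*q^4 - 45*q^3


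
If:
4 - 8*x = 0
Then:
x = 1/2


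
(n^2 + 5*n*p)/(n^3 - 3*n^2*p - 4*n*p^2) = (-n - 5*p)/(-n^2 + 3*n*p + 4*p^2)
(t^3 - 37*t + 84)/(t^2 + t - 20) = (t^2 + 4*t - 21)/(t + 5)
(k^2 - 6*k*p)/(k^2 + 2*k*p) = (k - 6*p)/(k + 2*p)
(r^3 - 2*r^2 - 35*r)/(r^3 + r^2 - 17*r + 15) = r*(r - 7)/(r^2 - 4*r + 3)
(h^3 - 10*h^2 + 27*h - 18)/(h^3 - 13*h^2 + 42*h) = (h^2 - 4*h + 3)/(h*(h - 7))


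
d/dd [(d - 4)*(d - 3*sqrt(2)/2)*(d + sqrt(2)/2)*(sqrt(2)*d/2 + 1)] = 2*sqrt(2)*d^3 - 6*sqrt(2)*d^2 - 7*sqrt(2)*d/2 - 3/2 + 7*sqrt(2)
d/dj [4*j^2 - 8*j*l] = 8*j - 8*l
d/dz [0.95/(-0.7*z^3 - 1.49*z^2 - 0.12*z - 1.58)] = (1.995*z^2 + 2.831*z + 0.114)/(0.7*z^3 + 1.49*z^2 + 0.12*z + 1.58)^2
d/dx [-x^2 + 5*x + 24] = 5 - 2*x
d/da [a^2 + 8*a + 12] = 2*a + 8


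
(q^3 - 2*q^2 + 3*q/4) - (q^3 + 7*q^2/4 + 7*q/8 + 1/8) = -15*q^2/4 - q/8 - 1/8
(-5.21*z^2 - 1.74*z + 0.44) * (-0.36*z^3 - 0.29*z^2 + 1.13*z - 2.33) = 1.8756*z^5 + 2.1373*z^4 - 5.5411*z^3 + 10.0455*z^2 + 4.5514*z - 1.0252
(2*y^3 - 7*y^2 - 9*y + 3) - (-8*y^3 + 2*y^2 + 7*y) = 10*y^3 - 9*y^2 - 16*y + 3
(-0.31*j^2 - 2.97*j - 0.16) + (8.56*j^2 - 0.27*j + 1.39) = 8.25*j^2 - 3.24*j + 1.23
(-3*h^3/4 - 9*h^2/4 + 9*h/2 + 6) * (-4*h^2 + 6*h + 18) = 3*h^5 + 9*h^4/2 - 45*h^3 - 75*h^2/2 + 117*h + 108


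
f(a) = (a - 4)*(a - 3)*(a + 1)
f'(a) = (a - 4)*(a - 3) + (a - 4)*(a + 1) + (a - 3)*(a + 1) = 3*a^2 - 12*a + 5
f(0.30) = 12.99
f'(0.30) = 1.67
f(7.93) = 173.02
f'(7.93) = 98.49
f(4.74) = 7.39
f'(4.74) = 15.52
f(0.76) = 12.77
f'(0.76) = -2.39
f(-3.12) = -92.38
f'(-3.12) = 71.64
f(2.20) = 4.61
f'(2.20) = -6.88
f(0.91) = 12.33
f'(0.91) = -3.44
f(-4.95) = -281.05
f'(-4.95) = 137.91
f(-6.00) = -450.00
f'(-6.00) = 185.00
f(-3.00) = -84.00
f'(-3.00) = 68.00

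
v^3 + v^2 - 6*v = v*(v - 2)*(v + 3)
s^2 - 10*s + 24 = (s - 6)*(s - 4)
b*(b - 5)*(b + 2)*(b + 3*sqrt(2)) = b^4 - 3*b^3 + 3*sqrt(2)*b^3 - 9*sqrt(2)*b^2 - 10*b^2 - 30*sqrt(2)*b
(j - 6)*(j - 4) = j^2 - 10*j + 24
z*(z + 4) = z^2 + 4*z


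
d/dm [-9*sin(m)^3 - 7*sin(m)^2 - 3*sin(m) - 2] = (-14*sin(m) + 27*cos(m)^2 - 30)*cos(m)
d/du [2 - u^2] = -2*u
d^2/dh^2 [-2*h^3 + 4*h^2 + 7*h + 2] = 8 - 12*h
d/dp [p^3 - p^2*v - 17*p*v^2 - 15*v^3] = 3*p^2 - 2*p*v - 17*v^2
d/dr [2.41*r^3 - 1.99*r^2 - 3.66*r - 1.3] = 7.23*r^2 - 3.98*r - 3.66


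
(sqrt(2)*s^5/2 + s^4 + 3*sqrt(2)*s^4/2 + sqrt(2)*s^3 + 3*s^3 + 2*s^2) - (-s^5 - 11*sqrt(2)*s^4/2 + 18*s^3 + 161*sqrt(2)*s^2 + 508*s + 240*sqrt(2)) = sqrt(2)*s^5/2 + s^5 + s^4 + 7*sqrt(2)*s^4 - 15*s^3 + sqrt(2)*s^3 - 161*sqrt(2)*s^2 + 2*s^2 - 508*s - 240*sqrt(2)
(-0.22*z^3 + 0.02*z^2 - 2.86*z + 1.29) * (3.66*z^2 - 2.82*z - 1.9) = -0.8052*z^5 + 0.6936*z^4 - 10.106*z^3 + 12.7486*z^2 + 1.7962*z - 2.451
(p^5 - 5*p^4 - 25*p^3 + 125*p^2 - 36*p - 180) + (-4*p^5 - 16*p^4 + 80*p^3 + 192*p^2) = -3*p^5 - 21*p^4 + 55*p^3 + 317*p^2 - 36*p - 180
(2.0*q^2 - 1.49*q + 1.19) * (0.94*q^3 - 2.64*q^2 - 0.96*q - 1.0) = 1.88*q^5 - 6.6806*q^4 + 3.1322*q^3 - 3.7112*q^2 + 0.3476*q - 1.19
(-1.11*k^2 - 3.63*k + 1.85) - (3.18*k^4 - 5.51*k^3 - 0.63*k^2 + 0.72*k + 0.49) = -3.18*k^4 + 5.51*k^3 - 0.48*k^2 - 4.35*k + 1.36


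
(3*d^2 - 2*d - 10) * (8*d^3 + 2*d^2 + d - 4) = 24*d^5 - 10*d^4 - 81*d^3 - 34*d^2 - 2*d + 40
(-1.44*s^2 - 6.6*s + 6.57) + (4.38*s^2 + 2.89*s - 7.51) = 2.94*s^2 - 3.71*s - 0.94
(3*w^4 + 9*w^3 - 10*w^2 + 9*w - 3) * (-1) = -3*w^4 - 9*w^3 + 10*w^2 - 9*w + 3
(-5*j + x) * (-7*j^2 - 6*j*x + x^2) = 35*j^3 + 23*j^2*x - 11*j*x^2 + x^3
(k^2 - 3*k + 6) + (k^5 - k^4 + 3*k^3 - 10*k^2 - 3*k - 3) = k^5 - k^4 + 3*k^3 - 9*k^2 - 6*k + 3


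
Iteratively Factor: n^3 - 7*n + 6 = (n + 3)*(n^2 - 3*n + 2) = (n - 1)*(n + 3)*(n - 2)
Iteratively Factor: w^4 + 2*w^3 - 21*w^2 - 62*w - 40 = (w + 4)*(w^3 - 2*w^2 - 13*w - 10) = (w + 1)*(w + 4)*(w^2 - 3*w - 10) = (w + 1)*(w + 2)*(w + 4)*(w - 5)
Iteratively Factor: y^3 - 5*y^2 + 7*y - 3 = (y - 1)*(y^2 - 4*y + 3) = (y - 3)*(y - 1)*(y - 1)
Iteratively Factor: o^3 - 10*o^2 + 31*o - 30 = (o - 5)*(o^2 - 5*o + 6) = (o - 5)*(o - 3)*(o - 2)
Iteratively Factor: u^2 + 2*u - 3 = (u - 1)*(u + 3)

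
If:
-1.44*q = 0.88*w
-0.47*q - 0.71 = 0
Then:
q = -1.51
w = 2.47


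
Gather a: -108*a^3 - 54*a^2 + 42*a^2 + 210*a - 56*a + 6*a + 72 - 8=-108*a^3 - 12*a^2 + 160*a + 64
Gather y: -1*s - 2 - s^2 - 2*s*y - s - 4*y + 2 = -s^2 - 2*s + y*(-2*s - 4)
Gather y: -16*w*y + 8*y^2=-16*w*y + 8*y^2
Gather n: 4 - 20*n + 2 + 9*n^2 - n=9*n^2 - 21*n + 6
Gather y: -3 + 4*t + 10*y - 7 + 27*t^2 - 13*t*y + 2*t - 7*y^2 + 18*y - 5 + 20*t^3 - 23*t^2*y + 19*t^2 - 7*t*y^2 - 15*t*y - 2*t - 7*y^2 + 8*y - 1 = 20*t^3 + 46*t^2 + 4*t + y^2*(-7*t - 14) + y*(-23*t^2 - 28*t + 36) - 16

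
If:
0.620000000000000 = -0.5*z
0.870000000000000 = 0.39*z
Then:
No Solution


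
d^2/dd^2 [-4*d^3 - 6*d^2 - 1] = -24*d - 12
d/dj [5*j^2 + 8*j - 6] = 10*j + 8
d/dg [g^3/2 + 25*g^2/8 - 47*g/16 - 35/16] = 3*g^2/2 + 25*g/4 - 47/16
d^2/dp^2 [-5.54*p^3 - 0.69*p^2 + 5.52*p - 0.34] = -33.24*p - 1.38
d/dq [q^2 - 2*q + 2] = 2*q - 2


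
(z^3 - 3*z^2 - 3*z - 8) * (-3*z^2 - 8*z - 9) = -3*z^5 + z^4 + 24*z^3 + 75*z^2 + 91*z + 72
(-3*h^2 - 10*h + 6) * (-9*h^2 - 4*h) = 27*h^4 + 102*h^3 - 14*h^2 - 24*h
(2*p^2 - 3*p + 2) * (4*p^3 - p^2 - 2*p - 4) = 8*p^5 - 14*p^4 + 7*p^3 - 4*p^2 + 8*p - 8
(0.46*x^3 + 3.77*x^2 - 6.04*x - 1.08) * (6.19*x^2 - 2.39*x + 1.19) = 2.8474*x^5 + 22.2369*x^4 - 45.8505*x^3 + 12.2367*x^2 - 4.6064*x - 1.2852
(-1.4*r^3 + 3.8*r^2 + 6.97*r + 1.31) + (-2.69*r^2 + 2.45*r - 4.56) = -1.4*r^3 + 1.11*r^2 + 9.42*r - 3.25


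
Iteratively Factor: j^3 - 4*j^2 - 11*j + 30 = (j + 3)*(j^2 - 7*j + 10) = (j - 2)*(j + 3)*(j - 5)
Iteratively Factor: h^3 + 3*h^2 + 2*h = (h + 2)*(h^2 + h) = h*(h + 2)*(h + 1)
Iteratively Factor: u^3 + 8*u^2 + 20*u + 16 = (u + 4)*(u^2 + 4*u + 4) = (u + 2)*(u + 4)*(u + 2)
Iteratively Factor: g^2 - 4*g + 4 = (g - 2)*(g - 2)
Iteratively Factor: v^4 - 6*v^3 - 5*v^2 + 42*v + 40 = (v + 1)*(v^3 - 7*v^2 + 2*v + 40) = (v - 5)*(v + 1)*(v^2 - 2*v - 8) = (v - 5)*(v + 1)*(v + 2)*(v - 4)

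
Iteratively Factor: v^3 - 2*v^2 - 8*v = (v + 2)*(v^2 - 4*v) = v*(v + 2)*(v - 4)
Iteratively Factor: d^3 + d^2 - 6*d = (d)*(d^2 + d - 6) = d*(d - 2)*(d + 3)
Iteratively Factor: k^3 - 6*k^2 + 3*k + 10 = (k - 2)*(k^2 - 4*k - 5) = (k - 2)*(k + 1)*(k - 5)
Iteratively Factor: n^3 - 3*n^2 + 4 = (n + 1)*(n^2 - 4*n + 4) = (n - 2)*(n + 1)*(n - 2)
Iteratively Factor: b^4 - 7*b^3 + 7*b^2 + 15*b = (b - 5)*(b^3 - 2*b^2 - 3*b) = (b - 5)*(b - 3)*(b^2 + b) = (b - 5)*(b - 3)*(b + 1)*(b)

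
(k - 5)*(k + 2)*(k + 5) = k^3 + 2*k^2 - 25*k - 50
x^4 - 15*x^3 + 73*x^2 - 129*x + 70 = (x - 7)*(x - 5)*(x - 2)*(x - 1)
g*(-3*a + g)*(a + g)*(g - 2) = -3*a^2*g^2 + 6*a^2*g - 2*a*g^3 + 4*a*g^2 + g^4 - 2*g^3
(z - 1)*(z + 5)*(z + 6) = z^3 + 10*z^2 + 19*z - 30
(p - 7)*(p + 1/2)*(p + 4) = p^3 - 5*p^2/2 - 59*p/2 - 14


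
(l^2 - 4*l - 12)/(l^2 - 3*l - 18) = (l + 2)/(l + 3)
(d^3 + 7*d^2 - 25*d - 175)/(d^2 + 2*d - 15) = (d^2 + 2*d - 35)/(d - 3)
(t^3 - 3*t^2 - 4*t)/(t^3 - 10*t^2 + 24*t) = (t + 1)/(t - 6)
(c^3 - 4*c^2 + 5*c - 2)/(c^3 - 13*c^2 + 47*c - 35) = (c^2 - 3*c + 2)/(c^2 - 12*c + 35)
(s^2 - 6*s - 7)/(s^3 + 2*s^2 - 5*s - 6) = (s - 7)/(s^2 + s - 6)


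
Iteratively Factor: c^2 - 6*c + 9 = (c - 3)*(c - 3)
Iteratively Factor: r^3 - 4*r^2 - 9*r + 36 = (r - 4)*(r^2 - 9) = (r - 4)*(r + 3)*(r - 3)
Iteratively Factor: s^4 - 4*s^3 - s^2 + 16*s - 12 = (s + 2)*(s^3 - 6*s^2 + 11*s - 6) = (s - 2)*(s + 2)*(s^2 - 4*s + 3) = (s - 3)*(s - 2)*(s + 2)*(s - 1)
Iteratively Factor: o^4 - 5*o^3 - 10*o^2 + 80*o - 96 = (o + 4)*(o^3 - 9*o^2 + 26*o - 24) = (o - 2)*(o + 4)*(o^2 - 7*o + 12) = (o - 4)*(o - 2)*(o + 4)*(o - 3)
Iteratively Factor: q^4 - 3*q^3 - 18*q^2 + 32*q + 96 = (q + 2)*(q^3 - 5*q^2 - 8*q + 48) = (q - 4)*(q + 2)*(q^2 - q - 12) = (q - 4)^2*(q + 2)*(q + 3)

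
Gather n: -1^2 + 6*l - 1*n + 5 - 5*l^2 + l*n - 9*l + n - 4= -5*l^2 + l*n - 3*l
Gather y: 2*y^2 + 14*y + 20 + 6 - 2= 2*y^2 + 14*y + 24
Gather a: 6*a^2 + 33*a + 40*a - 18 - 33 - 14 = 6*a^2 + 73*a - 65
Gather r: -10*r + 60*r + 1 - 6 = 50*r - 5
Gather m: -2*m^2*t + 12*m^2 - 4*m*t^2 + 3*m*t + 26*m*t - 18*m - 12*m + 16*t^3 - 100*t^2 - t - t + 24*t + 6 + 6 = m^2*(12 - 2*t) + m*(-4*t^2 + 29*t - 30) + 16*t^3 - 100*t^2 + 22*t + 12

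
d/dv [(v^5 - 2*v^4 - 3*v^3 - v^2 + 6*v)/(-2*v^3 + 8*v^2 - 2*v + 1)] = (-4*v^7 + 28*v^6 - 40*v^5 - 9*v^4 + 28*v^3 - 55*v^2 - 2*v + 6)/(4*v^6 - 32*v^5 + 72*v^4 - 36*v^3 + 20*v^2 - 4*v + 1)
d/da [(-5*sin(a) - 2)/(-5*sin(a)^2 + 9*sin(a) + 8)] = (-20*sin(a) + 25*cos(a)^2 - 47)*cos(a)/(5*sin(a)^2 - 9*sin(a) - 8)^2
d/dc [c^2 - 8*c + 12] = 2*c - 8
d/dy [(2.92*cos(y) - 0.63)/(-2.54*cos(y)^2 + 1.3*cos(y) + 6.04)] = (-7.4168*cos(y)^2 + 3.2004*cos(y) - 18.4558)*sin(y)/(6.4516*cos(y)^4 - 6.604*cos(y)^3 - 28.9932*cos(y)^2 + 15.704*cos(y) + 36.4816)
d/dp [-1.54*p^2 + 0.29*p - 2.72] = 0.29 - 3.08*p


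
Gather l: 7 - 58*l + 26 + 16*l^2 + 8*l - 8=16*l^2 - 50*l + 25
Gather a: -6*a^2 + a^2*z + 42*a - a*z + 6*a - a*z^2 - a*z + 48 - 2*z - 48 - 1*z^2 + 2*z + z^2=a^2*(z - 6) + a*(-z^2 - 2*z + 48)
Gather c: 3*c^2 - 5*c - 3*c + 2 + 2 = 3*c^2 - 8*c + 4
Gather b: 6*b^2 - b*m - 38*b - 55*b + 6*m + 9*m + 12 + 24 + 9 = 6*b^2 + b*(-m - 93) + 15*m + 45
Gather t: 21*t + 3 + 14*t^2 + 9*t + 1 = 14*t^2 + 30*t + 4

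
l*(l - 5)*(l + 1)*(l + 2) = l^4 - 2*l^3 - 13*l^2 - 10*l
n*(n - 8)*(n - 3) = n^3 - 11*n^2 + 24*n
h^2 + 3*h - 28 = (h - 4)*(h + 7)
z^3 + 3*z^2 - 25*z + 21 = (z - 3)*(z - 1)*(z + 7)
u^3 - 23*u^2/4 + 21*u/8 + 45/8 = (u - 5)*(u - 3/2)*(u + 3/4)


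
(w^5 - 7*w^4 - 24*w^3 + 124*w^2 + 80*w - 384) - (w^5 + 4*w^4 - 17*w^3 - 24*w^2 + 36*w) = -11*w^4 - 7*w^3 + 148*w^2 + 44*w - 384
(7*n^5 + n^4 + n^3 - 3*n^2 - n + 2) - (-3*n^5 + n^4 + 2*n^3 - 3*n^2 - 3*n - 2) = 10*n^5 - n^3 + 2*n + 4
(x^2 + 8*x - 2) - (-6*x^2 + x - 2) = 7*x^2 + 7*x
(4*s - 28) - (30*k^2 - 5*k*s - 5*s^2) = -30*k^2 + 5*k*s + 5*s^2 + 4*s - 28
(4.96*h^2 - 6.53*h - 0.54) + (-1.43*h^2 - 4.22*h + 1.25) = 3.53*h^2 - 10.75*h + 0.71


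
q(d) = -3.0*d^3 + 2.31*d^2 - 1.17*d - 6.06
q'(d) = -9.0*d^2 + 4.62*d - 1.17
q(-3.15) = 114.31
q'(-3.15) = -105.03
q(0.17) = -6.21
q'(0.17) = -0.64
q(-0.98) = 0.13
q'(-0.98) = -14.34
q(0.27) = -6.27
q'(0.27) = -0.58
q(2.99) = -69.10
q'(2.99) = -67.82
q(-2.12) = 35.39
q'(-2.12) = -51.41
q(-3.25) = 125.13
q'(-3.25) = -111.25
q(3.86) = -148.70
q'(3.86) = -117.43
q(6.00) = -577.92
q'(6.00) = -297.45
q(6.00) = -577.92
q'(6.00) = -297.45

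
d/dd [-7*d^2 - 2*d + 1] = -14*d - 2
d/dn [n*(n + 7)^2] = (n + 7)*(3*n + 7)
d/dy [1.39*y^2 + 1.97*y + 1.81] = 2.78*y + 1.97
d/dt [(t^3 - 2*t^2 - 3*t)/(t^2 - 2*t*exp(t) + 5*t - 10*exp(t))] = (-t*(-t^2 + 2*t + 3)*(2*t*exp(t) - 2*t + 12*exp(t) - 5) + (3*t^2 - 4*t - 3)*(t^2 - 2*t*exp(t) + 5*t - 10*exp(t)))/(t^2 - 2*t*exp(t) + 5*t - 10*exp(t))^2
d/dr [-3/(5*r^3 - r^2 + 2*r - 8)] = 3*(15*r^2 - 2*r + 2)/(5*r^3 - r^2 + 2*r - 8)^2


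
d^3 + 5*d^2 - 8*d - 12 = (d - 2)*(d + 1)*(d + 6)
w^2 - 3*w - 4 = (w - 4)*(w + 1)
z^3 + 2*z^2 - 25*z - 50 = (z - 5)*(z + 2)*(z + 5)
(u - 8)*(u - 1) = u^2 - 9*u + 8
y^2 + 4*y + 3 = (y + 1)*(y + 3)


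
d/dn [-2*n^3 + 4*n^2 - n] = -6*n^2 + 8*n - 1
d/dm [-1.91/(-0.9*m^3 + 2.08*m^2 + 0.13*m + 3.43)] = (-5.157*m^2 + 7.9456*m + 0.2483)/(-0.9*m^3 + 2.08*m^2 + 0.13*m + 3.43)^2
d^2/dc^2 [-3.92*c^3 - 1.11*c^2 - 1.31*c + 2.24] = -23.52*c - 2.22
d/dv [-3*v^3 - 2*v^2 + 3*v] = -9*v^2 - 4*v + 3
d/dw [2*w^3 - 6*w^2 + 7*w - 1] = 6*w^2 - 12*w + 7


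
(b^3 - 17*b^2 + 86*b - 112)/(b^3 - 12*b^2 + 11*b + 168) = (b - 2)/(b + 3)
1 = 1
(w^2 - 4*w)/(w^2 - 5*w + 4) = w/(w - 1)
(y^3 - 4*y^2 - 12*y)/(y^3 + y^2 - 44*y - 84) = y*(y - 6)/(y^2 - y - 42)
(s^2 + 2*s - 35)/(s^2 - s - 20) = (s + 7)/(s + 4)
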